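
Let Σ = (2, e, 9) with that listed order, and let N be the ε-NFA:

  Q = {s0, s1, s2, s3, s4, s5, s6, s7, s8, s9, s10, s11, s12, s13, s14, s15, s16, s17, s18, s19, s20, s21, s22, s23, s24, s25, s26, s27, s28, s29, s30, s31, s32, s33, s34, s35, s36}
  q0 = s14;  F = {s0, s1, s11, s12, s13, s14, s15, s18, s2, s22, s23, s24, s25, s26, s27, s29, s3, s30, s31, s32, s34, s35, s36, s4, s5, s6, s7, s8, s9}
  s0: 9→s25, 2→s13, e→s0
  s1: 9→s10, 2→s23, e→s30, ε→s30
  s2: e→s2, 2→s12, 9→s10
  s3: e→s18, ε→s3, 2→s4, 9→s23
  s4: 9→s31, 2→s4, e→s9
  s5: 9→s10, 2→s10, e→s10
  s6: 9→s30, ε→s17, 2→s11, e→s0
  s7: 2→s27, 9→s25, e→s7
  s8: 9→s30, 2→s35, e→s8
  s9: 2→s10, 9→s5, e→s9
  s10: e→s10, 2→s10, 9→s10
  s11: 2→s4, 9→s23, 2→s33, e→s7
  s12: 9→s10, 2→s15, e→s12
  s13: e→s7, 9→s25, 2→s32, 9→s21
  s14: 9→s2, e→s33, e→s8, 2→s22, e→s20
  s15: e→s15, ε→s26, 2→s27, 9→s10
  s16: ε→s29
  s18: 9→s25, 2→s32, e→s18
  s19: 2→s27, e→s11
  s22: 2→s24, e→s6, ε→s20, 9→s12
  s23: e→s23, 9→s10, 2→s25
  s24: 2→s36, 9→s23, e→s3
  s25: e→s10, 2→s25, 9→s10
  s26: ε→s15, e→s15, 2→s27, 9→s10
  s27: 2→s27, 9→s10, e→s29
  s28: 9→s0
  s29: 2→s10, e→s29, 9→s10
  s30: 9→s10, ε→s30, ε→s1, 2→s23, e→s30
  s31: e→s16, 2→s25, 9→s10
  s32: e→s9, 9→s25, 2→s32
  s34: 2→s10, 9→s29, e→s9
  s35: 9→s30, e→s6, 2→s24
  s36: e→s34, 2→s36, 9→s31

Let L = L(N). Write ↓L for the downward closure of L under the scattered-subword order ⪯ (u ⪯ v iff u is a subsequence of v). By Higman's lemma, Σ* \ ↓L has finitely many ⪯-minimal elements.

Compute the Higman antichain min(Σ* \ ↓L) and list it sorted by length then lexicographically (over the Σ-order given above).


|Q|=37, |F|=29, |δ|=106 (9 ε).
min D↑ (28 st, q0=0, F={9}): 0:2→1,e→2,9→3 1:2→4,e→5,9→6 2:2→7,e→2,9→8 3:2→6,e→3,9→9 4:2→10,e→11,9→12 5:2→13,e→14,9→8 6:2→15,e→6,9→9 7:2→4,e→5,9→8 8:2→12,e→8,9→9 9:2→9,e→9,9→9 10:2→10,e→16,9→17 11:2→18,e→19,9→12 12:2→20,e→12,9→9 13:2→18,e→21,9→12 14:2→22,e→14,9→20 15:2→23,e→15,9→9 16:2→9,e→24,9→25 17:2→20,e→25,9→9 18:2→18,e→24,9→17 19:2→26,e→19,9→20 20:2→20,e→9,9→9 21:2→23,e→21,9→20 22:2→26,e→21,9→20 23:2→23,e→25,9→9 24:2→9,e→24,9→27 25:2→9,e→25,9→9 26:2→26,e→24,9→20 27:2→9,e→9,9→9.
'99': |S_i|=[35, 15, 1] end={s10} ∉↓L; 2/2 del acc.
'222e2': N↓-sim [35, 32, 23, 13, 6, 1] end={s10} rej; 5/5 deletions ∈↓L.
'2292e': run [35, 32, 23, 8, 2, 1] end={s10} ∉↓L; 5/5 deletions ∈↓L.
'2ee9e': |S_i|=[35, 32, 27, 19, 4, 1] end={s10} ∉↓L; 5/5 deletions ∈↓L.
'e922e': |S_i|=[35, 33, 10, 3, 2, 1] end={s10} ∉↓L; 5/5 deletions ∈↓L.
'2e2e29': |S_i|=[35, 32, 27, 18, 11, 4, 1] end={s10} ∉↓L; 6/6 single-dels accept.
6 words, ⪯-incomp.

Antichain: [99, 222e2, 2292e, 2ee9e, e922e, 2e2e29].


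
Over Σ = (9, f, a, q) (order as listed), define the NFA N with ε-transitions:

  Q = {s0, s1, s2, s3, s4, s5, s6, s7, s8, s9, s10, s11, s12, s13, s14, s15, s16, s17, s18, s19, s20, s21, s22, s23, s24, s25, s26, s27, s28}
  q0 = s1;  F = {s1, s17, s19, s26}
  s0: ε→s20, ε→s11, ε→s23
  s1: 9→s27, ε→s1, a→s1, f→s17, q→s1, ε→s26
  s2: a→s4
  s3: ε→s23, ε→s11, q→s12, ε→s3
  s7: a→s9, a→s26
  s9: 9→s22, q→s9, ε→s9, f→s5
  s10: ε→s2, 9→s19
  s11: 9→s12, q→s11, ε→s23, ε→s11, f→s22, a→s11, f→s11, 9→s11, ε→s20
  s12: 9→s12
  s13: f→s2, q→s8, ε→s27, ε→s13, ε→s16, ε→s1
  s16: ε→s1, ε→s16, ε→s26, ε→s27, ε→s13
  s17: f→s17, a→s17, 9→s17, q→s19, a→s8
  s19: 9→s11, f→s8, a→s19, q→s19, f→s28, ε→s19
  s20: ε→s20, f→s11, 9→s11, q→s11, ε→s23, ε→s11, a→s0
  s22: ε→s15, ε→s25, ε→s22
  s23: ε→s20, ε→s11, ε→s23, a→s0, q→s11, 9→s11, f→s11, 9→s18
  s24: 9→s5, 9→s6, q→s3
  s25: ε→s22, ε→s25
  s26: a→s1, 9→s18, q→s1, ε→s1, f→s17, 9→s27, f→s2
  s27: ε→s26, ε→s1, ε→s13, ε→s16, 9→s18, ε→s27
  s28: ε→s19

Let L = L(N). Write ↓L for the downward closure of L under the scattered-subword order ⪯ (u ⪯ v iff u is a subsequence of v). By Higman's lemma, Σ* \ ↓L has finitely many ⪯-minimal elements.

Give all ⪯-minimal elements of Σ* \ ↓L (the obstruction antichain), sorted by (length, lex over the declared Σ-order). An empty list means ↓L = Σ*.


Antichain: [fq9].

|Q|=29, |F|=4, |δ|=91 (41 ε).
min D↑ (4 st, q0=0, F={3}): 0:9→0,f→1,a→0,q→0 1:9→1,f→1,a→1,q→2 2:9→3,f→2,a→2,q→2 3:9→3,f→3,a→3,q→3 (ε-aug+det+¬).
'fq9': run [20, 15, 12, 9] end={s0,s11,s12,s15,s18,s20,s22,s23,s25} — reject; 3/3 deletions ∈↓L.
1 minimals (antichain).


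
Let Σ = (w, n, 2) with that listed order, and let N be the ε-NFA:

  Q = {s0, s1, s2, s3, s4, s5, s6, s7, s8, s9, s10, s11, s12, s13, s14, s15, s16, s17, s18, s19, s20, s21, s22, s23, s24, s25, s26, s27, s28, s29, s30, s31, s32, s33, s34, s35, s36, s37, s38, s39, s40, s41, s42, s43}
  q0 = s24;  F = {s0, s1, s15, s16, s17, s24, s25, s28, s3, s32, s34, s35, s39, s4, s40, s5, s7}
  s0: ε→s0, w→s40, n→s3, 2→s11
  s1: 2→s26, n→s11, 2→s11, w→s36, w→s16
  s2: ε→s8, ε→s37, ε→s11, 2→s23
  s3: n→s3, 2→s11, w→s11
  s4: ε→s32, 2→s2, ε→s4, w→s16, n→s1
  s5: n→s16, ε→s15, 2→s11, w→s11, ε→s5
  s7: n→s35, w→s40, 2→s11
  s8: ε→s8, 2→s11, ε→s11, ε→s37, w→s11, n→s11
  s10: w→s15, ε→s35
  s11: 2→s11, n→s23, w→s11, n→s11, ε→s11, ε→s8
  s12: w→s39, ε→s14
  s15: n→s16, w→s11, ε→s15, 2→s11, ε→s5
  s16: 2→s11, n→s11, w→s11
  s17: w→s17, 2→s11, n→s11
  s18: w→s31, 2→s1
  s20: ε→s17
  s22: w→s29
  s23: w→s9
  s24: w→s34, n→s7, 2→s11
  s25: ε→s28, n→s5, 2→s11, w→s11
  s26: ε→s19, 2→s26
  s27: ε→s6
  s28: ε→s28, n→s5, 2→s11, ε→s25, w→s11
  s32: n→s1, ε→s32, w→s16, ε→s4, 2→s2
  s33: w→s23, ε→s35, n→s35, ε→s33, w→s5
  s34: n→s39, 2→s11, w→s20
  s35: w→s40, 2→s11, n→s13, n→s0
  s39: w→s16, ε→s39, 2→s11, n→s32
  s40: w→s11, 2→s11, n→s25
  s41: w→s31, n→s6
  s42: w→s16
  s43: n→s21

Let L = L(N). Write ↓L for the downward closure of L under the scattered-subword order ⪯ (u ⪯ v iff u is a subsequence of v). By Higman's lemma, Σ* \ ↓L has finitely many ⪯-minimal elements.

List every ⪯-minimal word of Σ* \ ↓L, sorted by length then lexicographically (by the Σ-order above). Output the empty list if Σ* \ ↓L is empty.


|Q|=44, |F|=17, |δ|=104 (28 ε).
min D↑ (15 st, q0=0, F={3}): 0:w→1,n→2,2→3 1:w→4,n→5,2→3 2:w→6,n→7,2→3 3:w→3,n→3,2→3 4:w→4,n→3,2→3 5:w→8,n→9,2→3 6:w→3,n→10,2→3 7:w→6,n→11,2→3 8:w→3,n→3,2→3 9:w→8,n→12,2→3 10:w→3,n→13,2→3 11:w→6,n→14,2→3 12:w→8,n→3,2→3 13:w→3,n→8,2→3 14:w→3,n→14,2→3.
'2': N↓-sim [28, 8] end={s11,s19,s2,s23,s26,s37,s8,s9} rej; 1/1 deletions ∈↓L.
'wwn': run [28, 22, 9, 5] end={s11,s23,s37,s8,s9} rej; 3/3 deletions ∈↓L.
'nww': N↓-sim [28, 24, 12, 5] end={s11,s23,s37,s8,s9} rej; 3/3 deletions ∈↓L.
'wnnnn': run [28, 22, 18, 15, 10, 5] end={s11,s23,s37,s8,s9} rej; 5/5 del acc.
'nnnnw': N↓-sim [28, 24, 22, 18, 11, 5] end={s11,s23,s37,s8,s9} ∉↓L; 5/5 single-dels accept.
5 obstructions.

Antichain: [2, wwn, nww, wnnnn, nnnnw].


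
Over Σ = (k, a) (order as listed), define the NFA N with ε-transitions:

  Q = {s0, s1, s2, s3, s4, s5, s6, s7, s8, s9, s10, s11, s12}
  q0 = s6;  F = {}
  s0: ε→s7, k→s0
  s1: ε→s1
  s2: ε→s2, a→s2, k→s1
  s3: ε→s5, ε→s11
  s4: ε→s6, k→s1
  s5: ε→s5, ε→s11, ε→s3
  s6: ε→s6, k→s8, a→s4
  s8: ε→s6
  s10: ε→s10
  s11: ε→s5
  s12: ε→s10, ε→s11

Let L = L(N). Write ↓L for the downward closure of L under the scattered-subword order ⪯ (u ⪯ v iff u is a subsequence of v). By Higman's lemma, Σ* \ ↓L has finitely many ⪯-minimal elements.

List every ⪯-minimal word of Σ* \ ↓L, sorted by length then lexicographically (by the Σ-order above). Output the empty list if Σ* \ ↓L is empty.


|Q|=13, |F|=0, |δ|=21 (15 ε).
min D↑ (1 st, q0=0, F={0}): 0:k→0,a→0.
ε ∈ L(D↑) — L = ∅.

min(Σ*\↓L) = [ε].


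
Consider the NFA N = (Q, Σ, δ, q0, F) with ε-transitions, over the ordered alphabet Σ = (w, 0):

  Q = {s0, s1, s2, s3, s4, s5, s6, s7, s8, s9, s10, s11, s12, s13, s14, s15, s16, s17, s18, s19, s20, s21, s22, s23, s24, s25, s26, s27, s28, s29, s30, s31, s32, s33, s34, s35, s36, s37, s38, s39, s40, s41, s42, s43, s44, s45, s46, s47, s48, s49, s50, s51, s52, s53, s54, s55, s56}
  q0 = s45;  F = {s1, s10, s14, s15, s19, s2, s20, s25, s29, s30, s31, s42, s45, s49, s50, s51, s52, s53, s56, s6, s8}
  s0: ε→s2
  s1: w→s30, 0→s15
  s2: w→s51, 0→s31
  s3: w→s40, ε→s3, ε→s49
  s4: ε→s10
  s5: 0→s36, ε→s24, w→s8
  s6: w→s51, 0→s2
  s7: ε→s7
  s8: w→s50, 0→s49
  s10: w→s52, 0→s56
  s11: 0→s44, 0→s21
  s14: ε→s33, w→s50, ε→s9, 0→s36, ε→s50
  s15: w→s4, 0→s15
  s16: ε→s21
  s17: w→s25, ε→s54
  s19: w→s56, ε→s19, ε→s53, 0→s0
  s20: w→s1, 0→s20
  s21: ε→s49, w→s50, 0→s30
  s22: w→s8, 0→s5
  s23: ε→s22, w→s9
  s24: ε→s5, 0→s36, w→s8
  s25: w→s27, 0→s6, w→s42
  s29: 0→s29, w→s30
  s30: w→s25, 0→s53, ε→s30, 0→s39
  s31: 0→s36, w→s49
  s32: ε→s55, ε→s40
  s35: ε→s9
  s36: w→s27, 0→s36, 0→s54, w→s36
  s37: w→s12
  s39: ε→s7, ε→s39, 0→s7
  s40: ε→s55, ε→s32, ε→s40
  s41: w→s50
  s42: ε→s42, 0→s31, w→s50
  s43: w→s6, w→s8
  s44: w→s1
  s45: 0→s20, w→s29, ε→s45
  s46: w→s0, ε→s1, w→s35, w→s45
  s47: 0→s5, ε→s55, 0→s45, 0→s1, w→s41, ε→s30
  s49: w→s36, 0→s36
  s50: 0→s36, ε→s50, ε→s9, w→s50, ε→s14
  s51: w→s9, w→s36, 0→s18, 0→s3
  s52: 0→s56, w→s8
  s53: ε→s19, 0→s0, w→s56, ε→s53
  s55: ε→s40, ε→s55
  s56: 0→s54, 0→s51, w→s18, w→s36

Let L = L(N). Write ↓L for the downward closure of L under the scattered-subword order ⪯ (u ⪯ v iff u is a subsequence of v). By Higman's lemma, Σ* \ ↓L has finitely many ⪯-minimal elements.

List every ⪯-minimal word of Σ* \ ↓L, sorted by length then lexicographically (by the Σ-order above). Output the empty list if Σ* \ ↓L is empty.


|Q|=57, |F|=21, |δ|=115 (37 ε).
min D↑ (20 st, q0=0, F={16}): 0:w→1,0→2 1:w→3,0→1 2:w→4,0→2 3:w→5,0→6 4:w→3,0→7 5:w→8,0→9 6:w→10,0→11 7:w→12,0→7 8:w→13,0→14 9:w→15,0→11 10:w→16,0→15 11:w→15,0→14 12:w→17,0→10 13:w→13,0→16 14:w→18,0→16 15:w→16,0→18 16:w→16,0→16 17:w→19,0→10 18:w→16,0→16 19:w→13,0→18 [Hopcroft].
'ww0ww': run [35, 33, 30, 20, 12, 8] end={s18,s27,s32,s36,s40,s54,s55,s9} — reject; 5/5 single-dels accept.
'wwwww0': |S_i|=[35, 33, 30, 22, 17, 11, 3] end={s27,s36,s54} — reject; 6/6 del acc.
'wwww00': run [35, 33, 30, 22, 17, 10, 3] end={s27,s36,s54} rej; 6/6 del acc.
'ww0000': N↓-sim [35, 33, 30, 20, 15, 10, 3] end={s27,s36,s54} — reject; 6/6 deletions ∈↓L.
'0w0w0w': run [35, 34, 32, 28, 19, 12, 8] end={s18,s27,s32,s36,s40,s54,s55,s9} ∉↓L; 6/6 deletions ∈↓L.
5 minimals (antichain).

min(Σ*\↓L) = [ww0ww, wwwww0, wwww00, ww0000, 0w0w0w].


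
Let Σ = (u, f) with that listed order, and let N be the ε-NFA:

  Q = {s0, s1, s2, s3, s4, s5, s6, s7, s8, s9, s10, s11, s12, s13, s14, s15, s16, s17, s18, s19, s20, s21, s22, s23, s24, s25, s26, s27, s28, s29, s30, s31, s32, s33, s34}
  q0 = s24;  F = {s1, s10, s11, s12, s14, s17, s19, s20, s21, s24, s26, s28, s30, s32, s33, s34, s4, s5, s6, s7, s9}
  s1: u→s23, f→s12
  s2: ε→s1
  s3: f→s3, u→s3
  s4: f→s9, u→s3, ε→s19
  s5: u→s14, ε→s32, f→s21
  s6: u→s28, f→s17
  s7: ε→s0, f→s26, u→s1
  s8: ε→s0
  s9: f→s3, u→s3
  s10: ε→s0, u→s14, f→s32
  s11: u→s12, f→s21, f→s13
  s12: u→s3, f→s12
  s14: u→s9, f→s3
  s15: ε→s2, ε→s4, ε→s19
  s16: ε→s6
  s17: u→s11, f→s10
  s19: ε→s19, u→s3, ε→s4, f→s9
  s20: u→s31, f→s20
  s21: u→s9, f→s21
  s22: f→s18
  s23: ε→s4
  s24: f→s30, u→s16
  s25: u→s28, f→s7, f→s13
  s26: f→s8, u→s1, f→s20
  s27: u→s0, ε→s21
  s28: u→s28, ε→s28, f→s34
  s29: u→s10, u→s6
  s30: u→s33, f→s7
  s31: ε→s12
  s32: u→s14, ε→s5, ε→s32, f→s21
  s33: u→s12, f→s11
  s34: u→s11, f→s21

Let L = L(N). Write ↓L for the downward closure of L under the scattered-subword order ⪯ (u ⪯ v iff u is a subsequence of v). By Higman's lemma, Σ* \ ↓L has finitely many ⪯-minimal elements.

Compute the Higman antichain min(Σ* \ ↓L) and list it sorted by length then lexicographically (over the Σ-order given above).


Antichain: [fuuu, uffuf, ffufu, uuffuu, ffuuff, ffffuu].

|Q|=35, |F|=21, |δ|=71 (18 ε).
min D↑ (20 st, q0=0, F={16}): 0:u→1,f→2 1:u→3,f→4 2:u→5,f→6 3:u→3,f→7 4:u→8,f→9 5:u→10,f→8 6:u→11,f→12 7:u→8,f→13 8:u→10,f→13 9:u→14,f→15 10:u→16,f→10 11:u→17,f→10 12:u→11,f→18 13:u→19,f→13 14:u→19,f→16 15:u→14,f→13 16:u→16,f→16 17:u→16,f→19 18:u→10,f→18 19:u→16,f→16 [Hopcroft].
'fuuu': N↓-sim [28, 24, 13, 6, 1] end={s3} — reject; 4/4 deletions ∈↓L.
'uffuf': |S_i|=[28, 22, 13, 10, 3, 1] end={s3} — reject; 5/5 del acc.
'ffufu': run [28, 24, 20, 9, 3, 1] end={s3} ∉↓L; 5/5 deletions ∈↓L.
'uuffuu': N↓-sim [28, 22, 12, 7, 5, 2, 1] end={s3} rej; 6/6 deletions ∈↓L.
'ffuuff': run [28, 24, 20, 9, 5, 2, 1] end={s3} rej; 6/6 single-dels accept.
'ffffuu': N↓-sim [28, 24, 20, 17, 8, 4, 1] end={s3} rej; 6/6 deletions ∈↓L.
6 obstructions.


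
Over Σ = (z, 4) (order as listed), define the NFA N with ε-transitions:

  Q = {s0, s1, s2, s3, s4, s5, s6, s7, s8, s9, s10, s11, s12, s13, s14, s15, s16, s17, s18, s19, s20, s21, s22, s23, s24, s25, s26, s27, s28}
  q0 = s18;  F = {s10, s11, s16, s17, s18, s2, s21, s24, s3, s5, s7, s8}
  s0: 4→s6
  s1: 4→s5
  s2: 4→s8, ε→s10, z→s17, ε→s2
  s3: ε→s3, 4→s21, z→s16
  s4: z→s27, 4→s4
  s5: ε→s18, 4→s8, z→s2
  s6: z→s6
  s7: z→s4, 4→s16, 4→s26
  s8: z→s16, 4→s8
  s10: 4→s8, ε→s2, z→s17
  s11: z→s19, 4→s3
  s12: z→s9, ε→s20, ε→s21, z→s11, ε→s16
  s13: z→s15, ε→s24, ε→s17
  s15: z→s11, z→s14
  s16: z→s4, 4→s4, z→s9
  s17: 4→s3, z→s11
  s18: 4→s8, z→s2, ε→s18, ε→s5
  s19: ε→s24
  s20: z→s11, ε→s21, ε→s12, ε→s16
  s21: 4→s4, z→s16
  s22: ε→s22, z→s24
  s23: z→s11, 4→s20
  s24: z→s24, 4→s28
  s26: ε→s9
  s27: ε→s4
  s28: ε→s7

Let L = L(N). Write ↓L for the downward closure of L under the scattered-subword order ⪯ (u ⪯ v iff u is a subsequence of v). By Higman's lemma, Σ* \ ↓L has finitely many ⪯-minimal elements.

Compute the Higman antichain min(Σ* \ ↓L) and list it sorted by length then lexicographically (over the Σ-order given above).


|Q|=29, |F|=12, |δ|=60 (20 ε).
min D↑ (11 st, q0=0, F={7}): 0:z→1,4→2 1:z→3,4→2 2:z→4,4→2 3:z→5,4→6 4:z→7,4→7 5:z→8,4→6 6:z→4,4→9 7:z→7,4→7 8:z→8,4→10 9:z→4,4→7 10:z→7,4→4 [Hopcroft].
'4zz': |S_i|=[18, 10, 4, 3] end={s27,s4,s9} — reject; 3/3 deletions ∈↓L.
'4z4': |S_i|=[18, 10, 4, 2] end={s27,s4} ∉↓L; 3/3 del acc.
'zz444': N↓-sim [18, 16, 13, 9, 6, 2] end={s27,s4} rej; 5/5 deletions ∈↓L.
'zzzz4z': run [18, 16, 13, 12, 9, 7, 3] end={s27,s4,s9} rej; 6/6 deletions ∈↓L.
4 minimals (antichain).

Antichain: [4zz, 4z4, zz444, zzzz4z].


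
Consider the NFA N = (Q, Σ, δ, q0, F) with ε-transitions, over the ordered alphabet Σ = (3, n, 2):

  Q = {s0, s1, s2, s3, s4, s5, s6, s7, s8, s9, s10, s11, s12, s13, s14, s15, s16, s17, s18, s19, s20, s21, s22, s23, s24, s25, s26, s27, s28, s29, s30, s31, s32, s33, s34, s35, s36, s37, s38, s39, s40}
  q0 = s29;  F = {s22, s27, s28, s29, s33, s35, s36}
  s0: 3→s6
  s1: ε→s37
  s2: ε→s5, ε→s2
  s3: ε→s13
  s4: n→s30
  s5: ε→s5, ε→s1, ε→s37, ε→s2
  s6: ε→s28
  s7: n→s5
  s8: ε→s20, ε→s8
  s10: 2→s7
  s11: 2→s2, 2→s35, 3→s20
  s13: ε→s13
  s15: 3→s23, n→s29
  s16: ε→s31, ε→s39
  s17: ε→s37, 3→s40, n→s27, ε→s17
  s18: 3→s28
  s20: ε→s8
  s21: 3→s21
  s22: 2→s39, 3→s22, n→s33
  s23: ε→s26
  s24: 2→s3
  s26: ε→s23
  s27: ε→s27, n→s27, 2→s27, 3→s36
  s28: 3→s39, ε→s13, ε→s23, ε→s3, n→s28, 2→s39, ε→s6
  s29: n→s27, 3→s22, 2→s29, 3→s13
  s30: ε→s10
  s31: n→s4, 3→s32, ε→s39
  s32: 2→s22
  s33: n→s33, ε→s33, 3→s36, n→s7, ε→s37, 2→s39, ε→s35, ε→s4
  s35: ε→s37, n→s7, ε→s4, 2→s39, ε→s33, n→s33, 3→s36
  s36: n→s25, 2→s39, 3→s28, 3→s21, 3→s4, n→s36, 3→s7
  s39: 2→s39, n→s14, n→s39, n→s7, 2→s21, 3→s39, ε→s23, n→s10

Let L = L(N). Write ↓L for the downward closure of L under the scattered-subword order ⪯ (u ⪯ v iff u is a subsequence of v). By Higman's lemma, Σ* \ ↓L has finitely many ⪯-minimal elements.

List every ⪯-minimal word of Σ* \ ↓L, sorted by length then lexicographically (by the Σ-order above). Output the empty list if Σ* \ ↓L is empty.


|Q|=41, |F|=7, |δ|=86 (34 ε).
min D↑ (7 st, q0=0, F={4}): 0:3→1,n→2,2→0 1:3→1,n→3,2→4 2:3→5,n→2,2→2 3:3→5,n→3,2→4 4:3→4,n→4,2→4 5:3→6,n→5,2→4 6:3→4,n→6,2→4 (ε-aug+det+¬).
'32': run [24, 22, 11] end={s1,s10,s14,s2,s21,s23,s26,s37,s39,s5,s7} — reject; 2/2 single-dels accept.
'n333': run [24, 22, 19, 17, 11] end={s1,s10,s14,s2,s21,s23,s26,s37,s39,s5,s7} ∉↓L; 4/4 del acc.
2 obstructions.

A = [32, n333].


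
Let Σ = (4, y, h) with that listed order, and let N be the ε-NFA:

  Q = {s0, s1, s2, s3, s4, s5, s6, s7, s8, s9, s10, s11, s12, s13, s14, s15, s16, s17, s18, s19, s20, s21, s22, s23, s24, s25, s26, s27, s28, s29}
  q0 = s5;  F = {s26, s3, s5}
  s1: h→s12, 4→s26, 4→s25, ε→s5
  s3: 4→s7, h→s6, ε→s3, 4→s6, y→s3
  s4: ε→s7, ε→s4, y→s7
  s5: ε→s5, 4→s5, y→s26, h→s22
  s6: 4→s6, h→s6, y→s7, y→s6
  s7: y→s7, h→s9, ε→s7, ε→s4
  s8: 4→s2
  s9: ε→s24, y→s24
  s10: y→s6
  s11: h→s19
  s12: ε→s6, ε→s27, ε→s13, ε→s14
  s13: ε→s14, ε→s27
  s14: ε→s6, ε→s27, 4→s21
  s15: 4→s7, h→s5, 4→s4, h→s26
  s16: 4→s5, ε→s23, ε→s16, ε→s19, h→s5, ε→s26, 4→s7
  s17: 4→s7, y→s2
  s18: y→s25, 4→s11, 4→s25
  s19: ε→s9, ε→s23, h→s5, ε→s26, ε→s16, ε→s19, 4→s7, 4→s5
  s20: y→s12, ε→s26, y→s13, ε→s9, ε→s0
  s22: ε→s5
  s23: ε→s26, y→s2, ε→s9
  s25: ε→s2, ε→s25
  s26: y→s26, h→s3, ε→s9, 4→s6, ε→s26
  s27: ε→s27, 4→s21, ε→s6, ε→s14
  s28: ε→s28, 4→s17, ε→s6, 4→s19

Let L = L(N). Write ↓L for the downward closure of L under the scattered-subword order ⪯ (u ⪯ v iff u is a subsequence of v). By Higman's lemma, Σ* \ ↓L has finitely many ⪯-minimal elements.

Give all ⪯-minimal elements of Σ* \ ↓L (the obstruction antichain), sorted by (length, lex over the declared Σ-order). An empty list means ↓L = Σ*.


A = [y4, yhh].

|Q|=30, |F|=3, |δ|=86 (40 ε).
min D↑ (4 st, q0=0, F={2}): 0:4→0,y→1,h→0 1:4→2,y→1,h→3 2:4→2,y→2,h→2 3:4→2,y→3,h→2 (ε-aug+det+¬).
'y4': run [9, 7, 5] end={s24,s4,s6,s7,s9} — reject; 2/2 single-dels accept.
'yhh': N↓-sim [9, 7, 6, 5] end={s24,s4,s6,s7,s9} — reject; 3/3 deletions ∈↓L.
2 words, ⪯-incomp.


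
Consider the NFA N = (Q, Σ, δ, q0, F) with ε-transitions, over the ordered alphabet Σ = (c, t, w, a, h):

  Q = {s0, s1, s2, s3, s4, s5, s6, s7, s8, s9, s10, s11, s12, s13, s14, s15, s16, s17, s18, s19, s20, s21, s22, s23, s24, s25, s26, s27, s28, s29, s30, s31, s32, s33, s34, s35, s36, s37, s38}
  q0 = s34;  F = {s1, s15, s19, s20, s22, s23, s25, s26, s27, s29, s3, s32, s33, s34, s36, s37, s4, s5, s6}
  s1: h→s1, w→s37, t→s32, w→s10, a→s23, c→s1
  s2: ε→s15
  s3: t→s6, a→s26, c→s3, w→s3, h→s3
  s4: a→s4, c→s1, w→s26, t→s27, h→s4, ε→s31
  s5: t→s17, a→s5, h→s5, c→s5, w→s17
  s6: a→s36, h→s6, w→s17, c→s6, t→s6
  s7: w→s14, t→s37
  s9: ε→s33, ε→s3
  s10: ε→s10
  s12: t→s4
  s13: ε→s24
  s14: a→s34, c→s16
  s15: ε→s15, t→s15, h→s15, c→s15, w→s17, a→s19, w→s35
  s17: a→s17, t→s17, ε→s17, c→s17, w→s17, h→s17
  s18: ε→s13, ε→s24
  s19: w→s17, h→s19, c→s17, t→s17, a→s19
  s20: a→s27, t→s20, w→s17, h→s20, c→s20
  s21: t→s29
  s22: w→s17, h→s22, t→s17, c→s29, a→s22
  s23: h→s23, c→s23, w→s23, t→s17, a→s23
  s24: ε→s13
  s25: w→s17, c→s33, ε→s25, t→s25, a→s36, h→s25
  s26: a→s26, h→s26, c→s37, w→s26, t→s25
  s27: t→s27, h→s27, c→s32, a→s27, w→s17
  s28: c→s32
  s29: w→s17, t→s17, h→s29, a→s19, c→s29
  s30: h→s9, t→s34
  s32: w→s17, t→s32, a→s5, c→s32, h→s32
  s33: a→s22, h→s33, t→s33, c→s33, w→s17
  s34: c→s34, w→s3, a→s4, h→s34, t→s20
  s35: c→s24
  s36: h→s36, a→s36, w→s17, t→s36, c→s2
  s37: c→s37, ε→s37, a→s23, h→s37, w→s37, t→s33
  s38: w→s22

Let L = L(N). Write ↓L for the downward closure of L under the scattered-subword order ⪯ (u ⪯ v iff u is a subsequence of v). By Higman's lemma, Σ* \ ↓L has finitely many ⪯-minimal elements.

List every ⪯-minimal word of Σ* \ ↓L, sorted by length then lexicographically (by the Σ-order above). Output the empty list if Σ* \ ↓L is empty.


A = [tw, acat, wtacac].

|Q|=39, |F|=19, |δ|=126 (13 ε).
min D↑ (20 st, q0=0, F={4}): 0:c→0,t→1,w→2,a→3,h→0 1:c→1,t→1,w→4,a→5,h→1 2:c→2,t→6,w→2,a→7,h→2 3:c→8,t→5,w→7,a→3,h→3 4:c→4,t→4,w→4,a→4,h→4 5:c→9,t→5,w→4,a→5,h→5 6:c→6,t→6,w→4,a→10,h→6 7:c→11,t→12,w→7,a→7,h→7 8:c→8,t→9,w→11,a→13,h→8 9:c→9,t→9,w→4,a→14,h→9 10:c→15,t→10,w→4,a→10,h→10 11:c→11,t→16,w→11,a→13,h→11 12:c→16,t→12,w→4,a→10,h→12 13:c→13,t→4,w→13,a→13,h→13 14:c→14,t→4,w→4,a→14,h→14 15:c→15,t→15,w→4,a→17,h→15 16:c→16,t→16,w→4,a→18,h→16 17:c→4,t→4,w→4,a→17,h→17 18:c→19,t→4,w→4,a→18,h→18 19:c→19,t→4,w→4,a→17,h→19 (ε-aug+det+¬).
'tw': |S_i|=[26, 17, 4] end={s13,s17,s24,s35} rej; 2/2 deletions ∈↓L.
'acat': run [26, 22, 16, 6, 1] end={s17} — reject; 4/4 deletions ∈↓L.
'wtacac': |S_i|=[26, 18, 13, 10, 8, 2, 1] end={s17} ∉↓L; 6/6 single-dels accept.
3 words, ⪯-incomp.


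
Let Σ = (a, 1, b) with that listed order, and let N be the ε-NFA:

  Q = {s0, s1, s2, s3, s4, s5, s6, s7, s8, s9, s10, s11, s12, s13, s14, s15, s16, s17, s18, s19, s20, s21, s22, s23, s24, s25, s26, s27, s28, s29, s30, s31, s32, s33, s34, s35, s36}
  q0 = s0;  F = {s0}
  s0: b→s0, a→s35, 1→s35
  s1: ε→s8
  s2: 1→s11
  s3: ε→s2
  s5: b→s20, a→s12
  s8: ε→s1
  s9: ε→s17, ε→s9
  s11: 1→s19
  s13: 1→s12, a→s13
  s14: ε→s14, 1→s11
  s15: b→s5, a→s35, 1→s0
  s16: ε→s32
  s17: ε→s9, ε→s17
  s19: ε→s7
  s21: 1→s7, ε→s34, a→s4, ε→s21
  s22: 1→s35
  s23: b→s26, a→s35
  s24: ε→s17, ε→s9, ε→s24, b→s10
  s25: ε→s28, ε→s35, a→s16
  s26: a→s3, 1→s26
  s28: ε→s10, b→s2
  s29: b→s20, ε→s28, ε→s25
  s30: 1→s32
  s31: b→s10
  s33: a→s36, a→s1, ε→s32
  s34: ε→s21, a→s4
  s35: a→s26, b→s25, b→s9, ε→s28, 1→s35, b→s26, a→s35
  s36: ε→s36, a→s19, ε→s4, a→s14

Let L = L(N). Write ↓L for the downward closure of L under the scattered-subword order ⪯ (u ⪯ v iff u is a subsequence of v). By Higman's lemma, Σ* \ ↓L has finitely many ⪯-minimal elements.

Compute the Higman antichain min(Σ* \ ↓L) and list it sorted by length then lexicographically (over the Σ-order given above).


|Q|=37, |F|=1, |δ|=62 (25 ε).
min D↑ (2 st, q0=0, F={1}): 0:a→1,1→1,b→0 1:a→1,1→1,b→1.
'a': N↓-sim [15, 14] end={s10,s11,s16,s17,s19,s2,s25,s26,s28,s3,s32,s35,…} rej; 1/1 del acc.
'1': N↓-sim [15, 14] end={s10,s11,s16,s17,s19,s2,s25,s26,s28,s3,s32,s35,…} — reject; 1/1 single-dels accept.
2 minimals (antichain).

A = [a, 1].


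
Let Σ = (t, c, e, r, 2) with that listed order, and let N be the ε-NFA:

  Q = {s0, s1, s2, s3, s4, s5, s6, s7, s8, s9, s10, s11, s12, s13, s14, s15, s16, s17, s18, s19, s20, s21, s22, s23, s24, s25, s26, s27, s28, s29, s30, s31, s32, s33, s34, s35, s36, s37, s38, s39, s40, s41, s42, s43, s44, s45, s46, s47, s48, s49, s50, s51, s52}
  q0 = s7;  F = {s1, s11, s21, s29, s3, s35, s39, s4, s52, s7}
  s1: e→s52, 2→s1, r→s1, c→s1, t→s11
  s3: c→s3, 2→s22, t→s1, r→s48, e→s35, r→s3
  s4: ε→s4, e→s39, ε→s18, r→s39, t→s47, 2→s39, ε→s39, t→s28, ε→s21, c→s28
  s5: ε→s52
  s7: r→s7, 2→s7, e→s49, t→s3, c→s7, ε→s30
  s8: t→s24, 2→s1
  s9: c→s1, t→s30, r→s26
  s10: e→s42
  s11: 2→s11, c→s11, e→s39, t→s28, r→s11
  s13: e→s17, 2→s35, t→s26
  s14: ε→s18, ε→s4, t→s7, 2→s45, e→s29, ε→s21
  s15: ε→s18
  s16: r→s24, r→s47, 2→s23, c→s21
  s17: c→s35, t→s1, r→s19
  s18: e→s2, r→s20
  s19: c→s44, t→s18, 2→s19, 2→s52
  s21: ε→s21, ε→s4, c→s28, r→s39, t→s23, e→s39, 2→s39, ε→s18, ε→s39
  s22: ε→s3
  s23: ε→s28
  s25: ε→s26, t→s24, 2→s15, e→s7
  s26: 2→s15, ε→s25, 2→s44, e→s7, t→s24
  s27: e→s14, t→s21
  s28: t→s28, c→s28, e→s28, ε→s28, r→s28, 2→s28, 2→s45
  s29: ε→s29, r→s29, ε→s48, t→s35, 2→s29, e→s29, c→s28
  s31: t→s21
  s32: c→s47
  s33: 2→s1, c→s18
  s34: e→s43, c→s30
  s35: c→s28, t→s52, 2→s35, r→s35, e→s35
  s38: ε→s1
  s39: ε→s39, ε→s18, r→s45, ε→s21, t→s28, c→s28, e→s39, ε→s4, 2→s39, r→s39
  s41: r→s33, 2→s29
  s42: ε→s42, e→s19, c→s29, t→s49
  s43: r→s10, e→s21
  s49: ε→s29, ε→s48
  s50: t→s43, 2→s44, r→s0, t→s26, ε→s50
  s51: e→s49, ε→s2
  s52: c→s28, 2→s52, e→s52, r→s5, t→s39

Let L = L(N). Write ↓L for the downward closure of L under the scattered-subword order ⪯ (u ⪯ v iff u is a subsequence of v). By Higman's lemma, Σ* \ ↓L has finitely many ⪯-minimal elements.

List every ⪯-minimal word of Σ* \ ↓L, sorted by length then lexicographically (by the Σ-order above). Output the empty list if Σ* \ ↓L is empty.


A = [ec, tttt].

|Q|=53, |F|=10, |δ|=142 (31 ε).
min D↑ (9 st, q0=0, F={5}): 0:t→1,c→0,e→2,r→0,2→0 1:t→3,c→1,e→4,r→1,2→1 2:t→4,c→5,e→2,r→2,2→2 3:t→6,c→3,e→7,r→3,2→3 4:t→7,c→5,e→4,r→4,2→4 5:t→5,c→5,e→5,r→5,2→5 6:t→5,c→6,e→8,r→6,2→6 7:t→8,c→5,e→7,r→7,2→7 8:t→5,c→5,e→8,r→8,2→8 [Hopcroft].
'ec': |S_i|=[22, 16, 2] end={s28,s45} rej; 2/2 single-dels accept.
'tttt': |S_i|=[22, 18, 14, 11, 4] end={s23,s28,s45,s47} rej; 4/4 deletions ∈↓L.
2 words, ⪯-incomp.


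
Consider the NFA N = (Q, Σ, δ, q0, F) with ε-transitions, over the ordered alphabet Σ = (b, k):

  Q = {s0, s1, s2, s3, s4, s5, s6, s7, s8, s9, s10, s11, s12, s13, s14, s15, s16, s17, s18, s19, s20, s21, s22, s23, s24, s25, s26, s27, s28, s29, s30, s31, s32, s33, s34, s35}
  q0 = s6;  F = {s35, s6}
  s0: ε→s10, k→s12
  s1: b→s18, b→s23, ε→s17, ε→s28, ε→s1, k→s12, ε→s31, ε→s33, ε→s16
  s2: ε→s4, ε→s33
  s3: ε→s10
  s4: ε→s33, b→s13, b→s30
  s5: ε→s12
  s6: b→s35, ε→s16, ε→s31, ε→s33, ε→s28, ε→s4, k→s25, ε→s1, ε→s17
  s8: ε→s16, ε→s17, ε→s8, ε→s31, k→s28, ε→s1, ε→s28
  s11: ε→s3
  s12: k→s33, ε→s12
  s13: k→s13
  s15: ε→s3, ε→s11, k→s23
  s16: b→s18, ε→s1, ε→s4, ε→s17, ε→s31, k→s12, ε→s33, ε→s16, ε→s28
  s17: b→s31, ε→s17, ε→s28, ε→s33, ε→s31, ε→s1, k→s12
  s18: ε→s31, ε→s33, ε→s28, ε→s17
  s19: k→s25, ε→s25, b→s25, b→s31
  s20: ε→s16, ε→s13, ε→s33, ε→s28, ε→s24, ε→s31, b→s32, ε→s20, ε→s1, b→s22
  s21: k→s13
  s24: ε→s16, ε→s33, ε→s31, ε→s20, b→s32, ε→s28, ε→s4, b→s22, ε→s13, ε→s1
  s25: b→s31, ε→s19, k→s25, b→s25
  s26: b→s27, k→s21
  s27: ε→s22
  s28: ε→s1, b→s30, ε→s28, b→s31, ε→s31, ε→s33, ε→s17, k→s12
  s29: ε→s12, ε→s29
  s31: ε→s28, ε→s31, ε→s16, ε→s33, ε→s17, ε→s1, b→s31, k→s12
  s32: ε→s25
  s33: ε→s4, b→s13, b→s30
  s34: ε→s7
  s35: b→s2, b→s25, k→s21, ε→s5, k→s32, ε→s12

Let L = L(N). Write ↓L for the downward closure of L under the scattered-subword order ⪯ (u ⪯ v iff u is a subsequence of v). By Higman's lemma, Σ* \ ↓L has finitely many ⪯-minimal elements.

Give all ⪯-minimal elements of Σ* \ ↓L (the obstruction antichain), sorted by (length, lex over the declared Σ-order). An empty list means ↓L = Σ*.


A = [k, bb].

|Q|=36, |F|=2, |δ|=122 (82 ε).
min D↑ (3 st, q0=0, F={2}): 0:b→1,k→2 1:b→2,k→2 2:b→2,k→2 (ε-aug+det+¬).
'k': N↓-sim [20, 16] end={s1,s12,s13,s16,s17,s18,s19,s21,s23,s25,s28,s30,…} — reject; 1/1 single-dels accept.
'bb': N↓-sim [20, 19, 15] end={s1,s12,s13,s16,s17,s18,s19,s2,s23,s25,s28,s30,…} ∉↓L; 2/2 single-dels accept.
2 minimals (antichain).


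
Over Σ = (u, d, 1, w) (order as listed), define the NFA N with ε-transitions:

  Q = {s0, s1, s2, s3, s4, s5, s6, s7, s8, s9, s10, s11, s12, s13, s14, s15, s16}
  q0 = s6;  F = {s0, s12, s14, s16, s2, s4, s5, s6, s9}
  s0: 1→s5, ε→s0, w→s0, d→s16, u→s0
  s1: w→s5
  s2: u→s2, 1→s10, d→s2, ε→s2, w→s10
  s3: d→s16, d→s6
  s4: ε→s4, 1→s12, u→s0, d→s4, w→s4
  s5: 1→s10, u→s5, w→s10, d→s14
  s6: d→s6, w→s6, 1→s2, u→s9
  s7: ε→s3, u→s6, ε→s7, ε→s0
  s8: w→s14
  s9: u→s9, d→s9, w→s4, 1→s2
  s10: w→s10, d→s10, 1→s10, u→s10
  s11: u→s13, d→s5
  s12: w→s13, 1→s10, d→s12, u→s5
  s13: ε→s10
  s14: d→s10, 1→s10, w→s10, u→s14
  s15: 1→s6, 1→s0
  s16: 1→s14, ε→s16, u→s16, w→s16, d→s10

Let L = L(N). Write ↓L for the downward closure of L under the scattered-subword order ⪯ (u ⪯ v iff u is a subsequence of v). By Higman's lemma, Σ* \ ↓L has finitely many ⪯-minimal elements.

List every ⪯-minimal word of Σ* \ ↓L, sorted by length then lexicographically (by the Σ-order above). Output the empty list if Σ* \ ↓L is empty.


Antichain: [11, 1w, uwudd].

|Q|=17, |F|=9, |δ|=57 (8 ε).
min D↑ (10 st, q0=0, F={4}): 0:u→1,d→0,1→2,w→0 1:u→1,d→1,1→2,w→3 2:u→2,d→2,1→4,w→4 3:u→5,d→3,1→6,w→3 4:u→4,d→4,1→4,w→4 5:u→5,d→7,1→8,w→5 6:u→8,d→6,1→4,w→4 7:u→7,d→4,1→9,w→7 8:u→8,d→9,1→4,w→4 9:u→9,d→4,1→4,w→4 (ε-aug+det+¬).
'11': N↓-sim [11, 6, 1] end={s10} ∉↓L; 2/2 del acc.
'1w': N↓-sim [11, 6, 2] end={s10,s13} rej; 2/2 del acc.
'uwudd': N↓-sim [11, 10, 8, 5, 3, 1] end={s10} rej; 5/5 deletions ∈↓L.
3 minimals (antichain).


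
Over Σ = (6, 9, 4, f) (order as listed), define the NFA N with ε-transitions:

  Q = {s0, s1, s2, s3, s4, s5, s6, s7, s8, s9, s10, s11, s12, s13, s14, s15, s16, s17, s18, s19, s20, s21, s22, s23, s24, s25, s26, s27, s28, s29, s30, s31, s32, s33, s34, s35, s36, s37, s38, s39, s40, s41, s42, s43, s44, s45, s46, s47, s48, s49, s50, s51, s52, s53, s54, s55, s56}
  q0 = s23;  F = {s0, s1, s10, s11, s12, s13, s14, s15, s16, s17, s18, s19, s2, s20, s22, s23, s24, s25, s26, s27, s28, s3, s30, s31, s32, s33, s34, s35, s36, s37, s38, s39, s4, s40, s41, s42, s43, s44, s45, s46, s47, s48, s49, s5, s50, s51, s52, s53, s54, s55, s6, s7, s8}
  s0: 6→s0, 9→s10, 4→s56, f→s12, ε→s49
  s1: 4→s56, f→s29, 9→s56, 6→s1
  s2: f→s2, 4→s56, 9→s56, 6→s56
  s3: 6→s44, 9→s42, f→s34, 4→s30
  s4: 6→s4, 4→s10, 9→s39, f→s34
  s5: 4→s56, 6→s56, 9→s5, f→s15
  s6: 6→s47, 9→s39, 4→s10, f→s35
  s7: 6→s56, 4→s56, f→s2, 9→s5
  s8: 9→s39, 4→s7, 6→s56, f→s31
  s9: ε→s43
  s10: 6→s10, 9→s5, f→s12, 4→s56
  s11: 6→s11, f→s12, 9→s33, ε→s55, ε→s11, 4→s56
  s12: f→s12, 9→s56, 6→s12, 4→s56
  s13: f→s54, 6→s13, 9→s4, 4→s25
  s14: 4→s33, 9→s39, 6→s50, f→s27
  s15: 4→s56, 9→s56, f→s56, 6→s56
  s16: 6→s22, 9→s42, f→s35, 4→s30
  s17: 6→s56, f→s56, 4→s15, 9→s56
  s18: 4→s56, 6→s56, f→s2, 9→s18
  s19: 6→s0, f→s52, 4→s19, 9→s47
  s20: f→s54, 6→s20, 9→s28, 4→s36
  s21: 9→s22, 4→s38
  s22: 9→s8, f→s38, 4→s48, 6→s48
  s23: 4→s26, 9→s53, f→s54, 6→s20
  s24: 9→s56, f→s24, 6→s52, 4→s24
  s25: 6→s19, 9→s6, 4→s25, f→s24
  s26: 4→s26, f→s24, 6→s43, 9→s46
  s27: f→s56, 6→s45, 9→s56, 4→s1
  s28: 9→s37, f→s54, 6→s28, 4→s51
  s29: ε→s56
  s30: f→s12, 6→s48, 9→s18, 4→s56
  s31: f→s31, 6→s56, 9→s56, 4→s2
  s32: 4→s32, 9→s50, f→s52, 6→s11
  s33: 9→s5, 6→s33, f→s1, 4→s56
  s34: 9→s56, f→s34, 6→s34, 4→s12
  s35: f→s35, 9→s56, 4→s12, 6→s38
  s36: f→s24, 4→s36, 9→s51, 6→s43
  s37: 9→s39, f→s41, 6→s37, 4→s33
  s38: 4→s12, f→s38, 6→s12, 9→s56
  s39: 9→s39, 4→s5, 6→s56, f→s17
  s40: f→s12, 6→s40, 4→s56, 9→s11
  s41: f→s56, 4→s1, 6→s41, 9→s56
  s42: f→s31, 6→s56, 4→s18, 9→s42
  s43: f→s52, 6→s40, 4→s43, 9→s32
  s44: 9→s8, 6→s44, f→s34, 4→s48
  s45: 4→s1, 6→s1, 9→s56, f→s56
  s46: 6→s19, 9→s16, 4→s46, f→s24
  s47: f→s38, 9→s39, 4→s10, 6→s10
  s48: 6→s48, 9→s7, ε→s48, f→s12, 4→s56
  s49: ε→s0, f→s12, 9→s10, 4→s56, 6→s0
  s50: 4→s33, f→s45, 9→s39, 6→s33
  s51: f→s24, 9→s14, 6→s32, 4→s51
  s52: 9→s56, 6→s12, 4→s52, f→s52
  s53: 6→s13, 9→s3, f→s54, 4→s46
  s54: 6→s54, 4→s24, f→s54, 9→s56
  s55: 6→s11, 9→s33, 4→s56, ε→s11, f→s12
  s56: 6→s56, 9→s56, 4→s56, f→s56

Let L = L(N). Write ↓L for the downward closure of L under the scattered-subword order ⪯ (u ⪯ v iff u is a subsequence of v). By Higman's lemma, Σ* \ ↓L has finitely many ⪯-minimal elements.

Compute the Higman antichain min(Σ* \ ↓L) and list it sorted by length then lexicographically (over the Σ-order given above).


Antichain: [f9, 9996, 9944, 4664, 699ff].

|Q|=57, |F|=53, |δ|=226 (8 ε).
min D↑ (52 st, q0=0, F={12}): 0:6→1,9→2,4→3,f→4 1:6→1,9→5,4→6,f→4 2:6→7,9→8,4→9,f→4 3:6→10,9→9,4→3,f→11 4:6→4,9→12,4→11,f→4 5:6→5,9→13,4→14,f→4 6:6→10,9→14,4→6,f→11 7:6→7,9→15,4→16,f→4 8:6→17,9→18,4→19,f→20 9:6→21,9→22,4→9,f→11 10:6→23,9→24,4→10,f→25 11:6→25,9→12,4→11,f→11 12:6→12,9→12,4→12,f→12 13:6→13,9→26,4→27,f→28 14:6→24,9→29,4→14,f→11 15:6→15,9→26,4→30,f→20 16:6→21,9→31,4→16,f→11 17:6→17,9→32,4→33,f→20 18:6→12,9→18,4→34,f→35 19:6→33,9→34,4→12,f→36 20:6→20,9→12,4→36,f→20 21:6→37,9→38,4→21,f→25 22:6→39,9→18,4→19,f→40 23:6→23,9→41,4→12,f→36 24:6→41,9→42,4→24,f→25 25:6→36,9→12,4→25,f→25 26:6→12,9→26,4→43,f→44 27:6→27,9→43,4→12,f→45 28:6→28,9→12,4→45,f→12 29:6→42,9→26,4→27,f→46 30:6→30,9→43,4→12,f→36 31:6→38,9→26,4→30,f→40 32:6→12,9→26,4→47,f→35 33:6→33,9→47,4→12,f→36 34:6→12,9→34,4→12,f→48 35:6→12,9→12,4→48,f→35 36:6→36,9→12,4→12,f→36 37:6→37,9→30,4→12,f→36 38:6→30,9→26,4→30,f→49 39:6→33,9→32,4→33,f→49 40:6→49,9→12,4→36,f→40 41:6→41,9→27,4→12,f→36 42:6→27,9→26,4→27,f→50 43:6→12,9→43,4→12,f→51 44:6→12,9→12,4→51,f→12 45:6→45,9→12,4→12,f→12 46:6→50,9→12,4→45,f→12 47:6→12,9→43,4→12,f→48 48:6→12,9→12,4→12,f→48 49:6→36,9→12,4→36,f→49 50:6→45,9→12,4→45,f→12 51:6→12,9→12,4→12,f→12.
'f9': N↓-sim [55, 17, 1] end={s56} — reject; 2/2 del acc.
'9996': run [55, 49, 34, 11, 1] end={s56} rej; 4/4 deletions ∈↓L.
'9944': N↓-sim [55, 49, 34, 13, 1] end={s56} — reject; 4/4 single-dels accept.
'4664': N↓-sim [55, 43, 29, 16, 1] end={s56} rej; 4/4 deletions ∈↓L.
'699ff': |S_i|=[55, 46, 34, 14, 8, 2] end={s29,s56} ∉↓L; 5/5 del acc.
5 obstructions.


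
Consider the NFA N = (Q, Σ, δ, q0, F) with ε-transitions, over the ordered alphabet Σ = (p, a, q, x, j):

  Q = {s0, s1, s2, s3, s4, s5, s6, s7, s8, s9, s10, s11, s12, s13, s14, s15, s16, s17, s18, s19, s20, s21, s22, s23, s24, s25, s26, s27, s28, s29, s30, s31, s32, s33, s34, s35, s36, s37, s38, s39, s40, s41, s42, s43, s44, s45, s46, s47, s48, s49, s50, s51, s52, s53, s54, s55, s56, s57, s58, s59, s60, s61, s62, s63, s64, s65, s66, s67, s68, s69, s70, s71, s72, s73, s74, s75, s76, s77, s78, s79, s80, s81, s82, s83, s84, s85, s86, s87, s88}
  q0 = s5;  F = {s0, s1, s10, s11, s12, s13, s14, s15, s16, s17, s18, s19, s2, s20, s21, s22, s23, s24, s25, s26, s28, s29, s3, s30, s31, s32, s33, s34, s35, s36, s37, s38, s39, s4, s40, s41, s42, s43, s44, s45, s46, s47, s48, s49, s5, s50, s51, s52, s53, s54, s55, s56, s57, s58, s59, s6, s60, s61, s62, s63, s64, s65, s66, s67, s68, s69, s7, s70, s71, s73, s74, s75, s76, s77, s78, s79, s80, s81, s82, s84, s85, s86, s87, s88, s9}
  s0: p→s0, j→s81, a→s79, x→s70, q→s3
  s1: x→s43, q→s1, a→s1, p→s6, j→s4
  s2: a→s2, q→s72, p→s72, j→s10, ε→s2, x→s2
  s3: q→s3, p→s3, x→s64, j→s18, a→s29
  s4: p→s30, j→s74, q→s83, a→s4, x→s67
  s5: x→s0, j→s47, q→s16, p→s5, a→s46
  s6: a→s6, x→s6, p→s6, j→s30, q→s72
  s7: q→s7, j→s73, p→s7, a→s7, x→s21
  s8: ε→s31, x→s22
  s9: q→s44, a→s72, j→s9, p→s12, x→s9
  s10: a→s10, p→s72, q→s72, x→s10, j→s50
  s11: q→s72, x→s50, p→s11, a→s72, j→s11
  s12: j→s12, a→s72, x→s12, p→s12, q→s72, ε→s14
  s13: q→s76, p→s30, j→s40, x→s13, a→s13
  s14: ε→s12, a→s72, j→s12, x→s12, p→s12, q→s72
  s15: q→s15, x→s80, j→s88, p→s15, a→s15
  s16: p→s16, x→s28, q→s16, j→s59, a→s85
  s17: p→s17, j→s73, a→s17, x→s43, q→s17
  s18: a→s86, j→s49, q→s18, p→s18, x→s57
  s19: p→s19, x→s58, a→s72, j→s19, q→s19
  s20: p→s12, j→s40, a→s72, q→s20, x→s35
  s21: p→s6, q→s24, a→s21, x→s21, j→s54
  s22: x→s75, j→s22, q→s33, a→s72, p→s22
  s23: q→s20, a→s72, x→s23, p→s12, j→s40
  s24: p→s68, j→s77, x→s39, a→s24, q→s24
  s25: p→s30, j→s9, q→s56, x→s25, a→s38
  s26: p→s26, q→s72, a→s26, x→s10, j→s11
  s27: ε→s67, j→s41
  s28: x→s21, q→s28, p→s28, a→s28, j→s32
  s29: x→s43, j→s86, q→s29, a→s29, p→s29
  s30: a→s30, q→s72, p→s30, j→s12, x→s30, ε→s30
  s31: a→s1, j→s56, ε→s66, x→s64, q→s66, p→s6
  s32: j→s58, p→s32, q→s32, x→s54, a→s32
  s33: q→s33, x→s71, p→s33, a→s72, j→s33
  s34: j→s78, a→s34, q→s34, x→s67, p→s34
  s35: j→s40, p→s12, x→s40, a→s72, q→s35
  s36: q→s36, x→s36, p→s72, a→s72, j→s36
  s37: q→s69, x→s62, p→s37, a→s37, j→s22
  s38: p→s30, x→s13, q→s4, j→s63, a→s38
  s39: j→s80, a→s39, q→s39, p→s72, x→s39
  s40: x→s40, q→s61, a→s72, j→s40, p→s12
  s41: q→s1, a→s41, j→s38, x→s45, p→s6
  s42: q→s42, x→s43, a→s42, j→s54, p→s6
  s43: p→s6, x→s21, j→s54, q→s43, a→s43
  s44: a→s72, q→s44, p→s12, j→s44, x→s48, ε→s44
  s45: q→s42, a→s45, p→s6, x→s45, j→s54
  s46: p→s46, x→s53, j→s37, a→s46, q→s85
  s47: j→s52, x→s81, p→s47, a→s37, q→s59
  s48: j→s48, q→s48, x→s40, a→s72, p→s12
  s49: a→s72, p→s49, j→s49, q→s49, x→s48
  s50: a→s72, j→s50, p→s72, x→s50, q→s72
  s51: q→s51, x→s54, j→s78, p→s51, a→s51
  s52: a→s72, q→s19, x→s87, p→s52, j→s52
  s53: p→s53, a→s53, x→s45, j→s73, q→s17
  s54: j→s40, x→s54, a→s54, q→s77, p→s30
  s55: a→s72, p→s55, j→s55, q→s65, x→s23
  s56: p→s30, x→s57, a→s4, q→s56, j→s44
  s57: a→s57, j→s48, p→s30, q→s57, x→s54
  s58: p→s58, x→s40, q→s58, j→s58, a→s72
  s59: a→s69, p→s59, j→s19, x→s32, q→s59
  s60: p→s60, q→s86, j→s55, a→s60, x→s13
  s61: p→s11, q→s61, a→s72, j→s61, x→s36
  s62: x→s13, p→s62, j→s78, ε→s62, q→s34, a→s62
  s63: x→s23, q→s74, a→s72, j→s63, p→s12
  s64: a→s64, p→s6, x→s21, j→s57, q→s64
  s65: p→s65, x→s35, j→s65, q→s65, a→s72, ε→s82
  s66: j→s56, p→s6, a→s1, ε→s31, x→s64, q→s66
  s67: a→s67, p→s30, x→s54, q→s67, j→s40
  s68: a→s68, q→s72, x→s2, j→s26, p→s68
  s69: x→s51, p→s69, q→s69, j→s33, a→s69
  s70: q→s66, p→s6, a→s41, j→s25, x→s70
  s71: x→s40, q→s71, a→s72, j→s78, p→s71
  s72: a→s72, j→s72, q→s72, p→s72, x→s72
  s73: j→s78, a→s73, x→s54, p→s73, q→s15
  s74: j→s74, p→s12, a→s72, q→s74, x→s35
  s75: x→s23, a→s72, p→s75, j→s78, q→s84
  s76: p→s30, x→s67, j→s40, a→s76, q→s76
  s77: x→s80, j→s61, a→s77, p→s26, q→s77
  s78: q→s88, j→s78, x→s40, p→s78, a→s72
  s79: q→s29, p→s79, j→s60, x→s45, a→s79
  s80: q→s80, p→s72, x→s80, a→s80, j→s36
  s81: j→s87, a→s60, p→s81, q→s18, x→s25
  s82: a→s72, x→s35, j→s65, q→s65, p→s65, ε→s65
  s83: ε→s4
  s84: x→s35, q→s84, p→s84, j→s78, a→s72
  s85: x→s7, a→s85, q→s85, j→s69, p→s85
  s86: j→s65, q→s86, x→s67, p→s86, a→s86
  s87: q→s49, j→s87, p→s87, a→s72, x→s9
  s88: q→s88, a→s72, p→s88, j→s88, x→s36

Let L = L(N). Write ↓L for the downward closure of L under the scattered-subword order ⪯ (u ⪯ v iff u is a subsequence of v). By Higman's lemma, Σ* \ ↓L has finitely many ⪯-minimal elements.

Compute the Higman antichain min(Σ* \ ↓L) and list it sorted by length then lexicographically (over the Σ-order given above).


min(Σ*\↓L) = [jja, xxpq, axjqxp, qxxqxp].

|Q|=89, |F|=85, |δ|=445 (13 ε).
min D↑ (83 st, q0=0, F={34}): 0:p→0,a→1,q→2,x→3,j→4 1:p→1,a→1,q→5,x→6,j→7 2:p→2,a→5,q→2,x→8,j→9 3:p→3,a→10,q→11,x→12,j→13 4:p→4,a→7,q→9,x→13,j→14 5:p→5,a→5,q→5,x→15,j→16 6:p→6,a→6,q→17,x→18,j→19 7:p→7,a→7,q→16,x→20,j→21 8:p→8,a→8,q→8,x→22,j→23 9:p→9,a→16,q→9,x→23,j→24 10:p→10,a→10,q→25,x→18,j→26 11:p→11,a→25,q→11,x→27,j→28 12:p→29,a→30,q→31,x→12,j→32 13:p→13,a→26,q→28,x→32,j→33 14:p→14,a→34,q→24,x→33,j→14 15:p→15,a→15,q→15,x→22,j→19 16:p→16,a→16,q→16,x→35,j→36 17:p→17,a→17,q→17,x→37,j→19 18:p→29,a→18,q→38,x→18,j→39 19:p→19,a→19,q→40,x→39,j→41 20:p→20,a→20,q→42,x→43,j→41 21:p→21,a→34,q→36,x→44,j→21 22:p→29,a→22,q→45,x→22,j→39 23:p→23,a→23,q→23,x→39,j→46 24:p→24,a→34,q→24,x→46,j→24 25:p→25,a→25,q→25,x→37,j→47 26:p→26,a→26,q→47,x→43,j→48 27:p→29,a→27,q→27,x→22,j→49 28:p→28,a→47,q→28,x→49,j→50 29:p→29,a→29,q→34,x→29,j→51 30:p→29,a→30,q→52,x→18,j→53 31:p→29,a→52,q→31,x→27,j→54 32:p→51,a→53,q→54,x→32,j→55 33:p→33,a→34,q→50,x→55,j→33 34:p→34,a→34,q→34,x→34,j→34 35:p→35,a→35,q→35,x→39,j→41 36:p→36,a→34,q→36,x→56,j→36 37:p→29,a→37,q→37,x→22,j→39 38:p→29,a→38,q→38,x→37,j→39 39:p→51,a→39,q→57,x→39,j→58 40:p→40,a→40,q→40,x→59,j→60 41:p→41,a→34,q→60,x→58,j→41 42:p→42,a→42,q→42,x→61,j→41 43:p→51,a→43,q→62,x→43,j→58 44:p→44,a→34,q→63,x→64,j→41 45:p→65,a→45,q→45,x→66,j→57 46:p→46,a→34,q→46,x→58,j→46 47:p→47,a→47,q→47,x→61,j→67 48:p→48,a→34,q→67,x→64,j→48 49:p→51,a→49,q→49,x→39,j→68 50:p→50,a→34,q→50,x→68,j→50 51:p→51,a→51,q→34,x→51,j→69 52:p→29,a→52,q→52,x→37,j→70 53:p→51,a→53,q→70,x→43,j→71 54:p→51,a→70,q→54,x→49,j→72 55:p→69,a→34,q→72,x→55,j→55 56:p→56,a→34,q→56,x→58,j→41 57:p→73,a→57,q→57,x→59,j→74 58:p→69,a→34,q→74,x→58,j→58 59:p→34,a→59,q→59,x→59,j→75 60:p→60,a→34,q→60,x→75,j→60 61:p→51,a→61,q→61,x→39,j→58 62:p→51,a→62,q→62,x→61,j→58 63:p→63,a→34,q→63,x→76,j→41 64:p→69,a→34,q→77,x→64,j→58 65:p→65,a→65,q→34,x→78,j→73 66:p→34,a→66,q→66,x→66,j→59 67:p→67,a→34,q→67,x→76,j→67 68:p→69,a→34,q→68,x→58,j→68 69:p→69,a→34,q→34,x→69,j→69 70:p→51,a→70,q→70,x→61,j→79 71:p→69,a→34,q→79,x→64,j→71 72:p→69,a→34,q→72,x→68,j→72 73:p→73,a→73,q→34,x→80,j→81 74:p→81,a→34,q→74,x→75,j→74 75:p→34,a→34,q→75,x→75,j→75 76:p→69,a→34,q→76,x→58,j→58 77:p→69,a→34,q→77,x→76,j→58 78:p→34,a→78,q→34,x→78,j→80 79:p→69,a→34,q→79,x→76,j→79 80:p→34,a→80,q→34,x→80,j→82 81:p→81,a→34,q→34,x→82,j→81 82:p→34,a→34,q→34,x→82,j→82.
'jja': |S_i|=[87, 60, 31, 1] end={s72} ∉↓L; 3/3 single-dels accept.
'xxpq': N↓-sim [87, 75, 46, 11, 1] end={s72} ∉↓L; 4/4 single-dels accept.
'axjqxp': N↓-sim [87, 68, 42, 18, 11, 5, 1] end={s72} ∉↓L; 6/6 del acc.
'qxxqxp': |S_i|=[87, 63, 36, 20, 13, 7, 1] end={s72} ∉↓L; 6/6 del acc.
4 minimals (antichain).
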